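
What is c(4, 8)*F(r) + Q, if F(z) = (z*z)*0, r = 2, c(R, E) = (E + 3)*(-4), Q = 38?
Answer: 38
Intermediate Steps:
c(R, E) = -12 - 4*E (c(R, E) = (3 + E)*(-4) = -12 - 4*E)
F(z) = 0 (F(z) = z²*0 = 0)
c(4, 8)*F(r) + Q = (-12 - 4*8)*0 + 38 = (-12 - 32)*0 + 38 = -44*0 + 38 = 0 + 38 = 38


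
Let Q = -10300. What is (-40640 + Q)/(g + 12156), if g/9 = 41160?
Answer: -4245/31883 ≈ -0.13314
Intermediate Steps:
g = 370440 (g = 9*41160 = 370440)
(-40640 + Q)/(g + 12156) = (-40640 - 10300)/(370440 + 12156) = -50940/382596 = -50940*1/382596 = -4245/31883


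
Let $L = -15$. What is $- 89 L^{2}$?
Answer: $-20025$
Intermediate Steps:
$- 89 L^{2} = - 89 \left(-15\right)^{2} = \left(-89\right) 225 = -20025$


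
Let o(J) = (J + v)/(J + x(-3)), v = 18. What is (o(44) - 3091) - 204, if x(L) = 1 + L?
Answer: -69164/21 ≈ -3293.5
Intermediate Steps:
o(J) = (18 + J)/(-2 + J) (o(J) = (J + 18)/(J + (1 - 3)) = (18 + J)/(J - 2) = (18 + J)/(-2 + J))
(o(44) - 3091) - 204 = ((18 + 44)/(-2 + 44) - 3091) - 204 = (62/42 - 3091) - 204 = ((1/42)*62 - 3091) - 204 = (31/21 - 3091) - 204 = -64880/21 - 204 = -69164/21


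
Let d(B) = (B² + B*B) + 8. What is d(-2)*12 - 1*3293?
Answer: -3101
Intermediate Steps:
d(B) = 8 + 2*B² (d(B) = (B² + B²) + 8 = 2*B² + 8 = 8 + 2*B²)
d(-2)*12 - 1*3293 = (8 + 2*(-2)²)*12 - 1*3293 = (8 + 2*4)*12 - 3293 = (8 + 8)*12 - 3293 = 16*12 - 3293 = 192 - 3293 = -3101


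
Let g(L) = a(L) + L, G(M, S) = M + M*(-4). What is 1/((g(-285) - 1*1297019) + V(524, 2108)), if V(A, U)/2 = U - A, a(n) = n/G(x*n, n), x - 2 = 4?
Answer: -18/23294449 ≈ -7.7272e-7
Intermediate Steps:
x = 6 (x = 2 + 4 = 6)
G(M, S) = -3*M (G(M, S) = M - 4*M = -3*M)
a(n) = -1/18 (a(n) = n/((-18*n)) = n*(-1/(18*n)) = -1/18)
g(L) = -1/18 + L
V(A, U) = -2*A + 2*U (V(A, U) = 2*(U - A) = -2*A + 2*U)
1/((g(-285) - 1*1297019) + V(524, 2108)) = 1/(((-1/18 - 285) - 1*1297019) + (-2*524 + 2*2108)) = 1/((-5131/18 - 1297019) + (-1048 + 4216)) = 1/(-23351473/18 + 3168) = 1/(-23294449/18) = -18/23294449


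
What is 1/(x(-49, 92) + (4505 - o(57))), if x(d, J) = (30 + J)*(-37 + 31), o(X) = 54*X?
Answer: 1/695 ≈ 0.0014388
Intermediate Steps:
x(d, J) = -180 - 6*J (x(d, J) = (30 + J)*(-6) = -180 - 6*J)
1/(x(-49, 92) + (4505 - o(57))) = 1/((-180 - 6*92) + (4505 - 54*57)) = 1/((-180 - 552) + (4505 - 1*3078)) = 1/(-732 + (4505 - 3078)) = 1/(-732 + 1427) = 1/695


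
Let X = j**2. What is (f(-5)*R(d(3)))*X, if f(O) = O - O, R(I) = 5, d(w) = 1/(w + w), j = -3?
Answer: 0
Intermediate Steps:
d(w) = 1/(2*w)
X = 9 (X = (-3)**2 = 9)
f(O) = 0
(f(-5)*R(d(3)))*X = (0*5)*9 = 0*9 = 0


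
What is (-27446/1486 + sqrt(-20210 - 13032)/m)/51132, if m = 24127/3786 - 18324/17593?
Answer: -13723/37991076 + 11101183*I*sqrt(33242)/3026091015734 ≈ -0.00036122 + 0.00066885*I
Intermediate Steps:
m = 355091647/66607098 (m = 24127*(1/3786) - 18324*1/17593 = 24127/3786 - 18324/17593 = 355091647/66607098 ≈ 5.3311)
(-27446/1486 + sqrt(-20210 - 13032)/m)/51132 = (-27446/1486 + sqrt(-20210 - 13032)/(355091647/66607098))/51132 = (-27446*1/1486 + sqrt(-33242)*(66607098/355091647))*(1/51132) = (-13723/743 + (I*sqrt(33242))*(66607098/355091647))*(1/51132) = (-13723/743 + 66607098*I*sqrt(33242)/355091647)*(1/51132) = -13723/37991076 + 11101183*I*sqrt(33242)/3026091015734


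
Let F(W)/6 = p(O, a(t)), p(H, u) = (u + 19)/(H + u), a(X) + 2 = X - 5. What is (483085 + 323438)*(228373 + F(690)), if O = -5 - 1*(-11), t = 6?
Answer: 921027489879/5 ≈ 1.8421e+11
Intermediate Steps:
a(X) = -7 + X (a(X) = -2 + (X - 5) = -2 + (-5 + X) = -7 + X)
O = 6 (O = -5 + 11 = 6)
p(H, u) = (19 + u)/(H + u)
F(W) = 108/5 (F(W) = 6*((19 + (-7 + 6))/(6 + (-7 + 6))) = 6*((19 - 1)/(6 - 1)) = 6*(18/5) = 108/5)
(483085 + 323438)*(228373 + F(690)) = (483085 + 323438)*(228373 + 108/5) = 806523*(1141973/5) = 921027489879/5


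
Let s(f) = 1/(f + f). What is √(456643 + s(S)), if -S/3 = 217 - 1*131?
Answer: √30395984523/258 ≈ 675.75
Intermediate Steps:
S = -258 (S = -3*(217 - 1*131) = -3*(217 - 131) = -3*86 = -258)
s(f) = 1/(2*f)
√(456643 + s(S)) = √(456643 + (½)/(-258)) = √(456643 + (½)*(-1/258)) = √(456643 - 1/516) = √(235627787/516) = √30395984523/258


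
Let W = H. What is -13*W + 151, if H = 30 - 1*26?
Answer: 99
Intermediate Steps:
H = 4 (H = 30 - 26 = 4)
W = 4
-13*W + 151 = -13*4 + 151 = -52 + 151 = 99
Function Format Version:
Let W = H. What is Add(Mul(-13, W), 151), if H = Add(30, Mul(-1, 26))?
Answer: 99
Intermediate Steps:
H = 4 (H = Add(30, -26) = 4)
W = 4
Add(Mul(-13, W), 151) = Add(Mul(-13, 4), 151) = Add(-52, 151) = 99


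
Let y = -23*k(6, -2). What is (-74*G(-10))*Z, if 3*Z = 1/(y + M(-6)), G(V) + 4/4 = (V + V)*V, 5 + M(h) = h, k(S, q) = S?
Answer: 14726/447 ≈ 32.944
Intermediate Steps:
M(h) = -5 + h
G(V) = -1 + 2*V**2 (G(V) = -1 + (V + V)*V = -1 + (2*V)*V = -1 + 2*V**2)
y = -138 (y = -23*6 = -138)
Z = -1/447 (Z = 1/(3*(-138 + (-5 - 6))) = 1/(3*(-138 - 11)) = (1/3)/(-149) = (1/3)*(-1/149) = -1/447 ≈ -0.0022371)
(-74*G(-10))*Z = -74*(-1 + 2*(-10)**2)*(-1/447) = -74*(-1 + 2*100)*(-1/447) = -74*(-1 + 200)*(-1/447) = -74*199*(-1/447) = -14726*(-1/447) = 14726/447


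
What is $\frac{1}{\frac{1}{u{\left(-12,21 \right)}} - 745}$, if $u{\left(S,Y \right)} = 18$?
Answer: $- \frac{18}{13409} \approx -0.0013424$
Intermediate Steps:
$\frac{1}{\frac{1}{u{\left(-12,21 \right)}} - 745} = \frac{1}{\frac{1}{18} - 745} = \frac{1}{- \frac{13409}{18}} = - \frac{18}{13409}$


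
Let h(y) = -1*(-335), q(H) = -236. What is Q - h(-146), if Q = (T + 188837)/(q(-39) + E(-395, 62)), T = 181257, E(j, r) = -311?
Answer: -553339/547 ≈ -1011.6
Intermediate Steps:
h(y) = 335
Q = -370094/547 (Q = (181257 + 188837)/(-236 - 311) = 370094/(-547) = 370094*(-1/547) = -370094/547 ≈ -676.59)
Q - h(-146) = -370094/547 - 1*335 = -370094/547 - 335 = -553339/547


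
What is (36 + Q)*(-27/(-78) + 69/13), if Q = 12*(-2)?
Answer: 882/13 ≈ 67.846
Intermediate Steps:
Q = -24
(36 + Q)*(-27/(-78) + 69/13) = (36 - 24)*(-27/(-78) + 69/13) = 12*(-27*(-1/78) + 69*(1/13)) = 12*(9/26 + 69/13) = 12*(147/26) = 882/13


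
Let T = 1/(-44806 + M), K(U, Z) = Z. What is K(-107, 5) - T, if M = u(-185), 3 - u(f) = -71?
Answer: 223661/44732 ≈ 5.0000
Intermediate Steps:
u(f) = 74 (u(f) = 3 - 1*(-71) = 3 + 71 = 74)
M = 74
T = -1/44732 (T = 1/(-44806 + 74) = 1/(-44732) = -1/44732 ≈ -2.2355e-5)
K(-107, 5) - T = 5 - 1*(-1/44732) = 5 + 1/44732 = 223661/44732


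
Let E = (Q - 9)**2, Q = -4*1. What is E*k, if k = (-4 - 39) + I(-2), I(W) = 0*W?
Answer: -7267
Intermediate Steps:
I(W) = 0
Q = -4
k = -43 (k = (-4 - 39) + 0 = -43 + 0 = -43)
E = 169 (E = (-4 - 9)**2 = (-13)**2 = 169)
E*k = 169*(-43) = -7267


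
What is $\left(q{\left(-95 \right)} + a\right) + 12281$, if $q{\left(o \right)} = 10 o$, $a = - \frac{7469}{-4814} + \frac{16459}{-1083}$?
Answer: $\frac{59003726323}{5213562} \approx 11317.0$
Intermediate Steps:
$a = - \frac{71144699}{5213562}$ ($a = \left(-7469\right) \left(- \frac{1}{4814}\right) + 16459 \left(- \frac{1}{1083}\right) = \frac{7469}{4814} - \frac{16459}{1083} = - \frac{71144699}{5213562} \approx -13.646$)
$\left(q{\left(-95 \right)} + a\right) + 12281 = \left(10 \left(-95\right) - \frac{71144699}{5213562}\right) + 12281 = \left(-950 - \frac{71144699}{5213562}\right) + 12281 = - \frac{5024028599}{5213562} + 12281 = \frac{59003726323}{5213562}$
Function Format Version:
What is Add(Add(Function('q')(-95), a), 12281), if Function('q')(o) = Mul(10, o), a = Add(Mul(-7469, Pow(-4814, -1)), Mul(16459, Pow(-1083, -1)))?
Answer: Rational(59003726323, 5213562) ≈ 11317.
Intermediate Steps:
a = Rational(-71144699, 5213562) (a = Add(Mul(-7469, Rational(-1, 4814)), Mul(16459, Rational(-1, 1083))) = Add(Rational(7469, 4814), Rational(-16459, 1083)) = Rational(-71144699, 5213562) ≈ -13.646)
Add(Add(Function('q')(-95), a), 12281) = Add(Add(Mul(10, -95), Rational(-71144699, 5213562)), 12281) = Add(Add(-950, Rational(-71144699, 5213562)), 12281) = Add(Rational(-5024028599, 5213562), 12281) = Rational(59003726323, 5213562)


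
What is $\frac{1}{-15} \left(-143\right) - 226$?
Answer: $- \frac{3247}{15} \approx -216.47$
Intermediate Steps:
$\frac{1}{-15} \left(-143\right) - 226 = \left(- \frac{1}{15}\right) \left(-143\right) - 226 = \frac{143}{15} - 226 = - \frac{3247}{15}$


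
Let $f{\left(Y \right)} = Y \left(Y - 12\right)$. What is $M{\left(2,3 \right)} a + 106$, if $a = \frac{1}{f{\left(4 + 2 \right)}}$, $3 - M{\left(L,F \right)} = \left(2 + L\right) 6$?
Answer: $\frac{1279}{12} \approx 106.58$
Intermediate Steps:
$M{\left(L,F \right)} = -9 - 6 L$ ($M{\left(L,F \right)} = 3 - \left(2 + L\right) 6 = 3 - \left(12 + 6 L\right) = -9 - 6 L$)
$f{\left(Y \right)} = Y \left(-12 + Y\right)$
$a = - \frac{1}{36}$ ($a = \frac{1}{\left(4 + 2\right) \left(-12 + \left(4 + 2\right)\right)} = \frac{1}{6 \left(-12 + 6\right)} = \frac{1}{6 \left(-6\right)} = \frac{1}{-36} = - \frac{1}{36} \approx -0.027778$)
$M{\left(2,3 \right)} a + 106 = \left(-9 - 12\right) \left(- \frac{1}{36}\right) + 106 = \left(-21\right) \left(- \frac{1}{36}\right) + 106 = \frac{7}{12} + 106 = \frac{1279}{12}$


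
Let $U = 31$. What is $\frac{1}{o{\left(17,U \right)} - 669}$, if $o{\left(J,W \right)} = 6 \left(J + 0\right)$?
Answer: $- \frac{1}{567} \approx -0.0017637$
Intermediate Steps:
$o{\left(J,W \right)} = 6 J$
$\frac{1}{o{\left(17,U \right)} - 669} = \frac{1}{6 \cdot 17 - 669} = \frac{1}{102 - 669} = \frac{1}{-567} = - \frac{1}{567}$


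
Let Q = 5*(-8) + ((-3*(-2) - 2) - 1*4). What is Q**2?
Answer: 1600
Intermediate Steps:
Q = -40 (Q = -40 + ((6 - 2) - 4) = -40 + (4 - 4) = -40 + 0 = -40)
Q**2 = (-40)**2 = 1600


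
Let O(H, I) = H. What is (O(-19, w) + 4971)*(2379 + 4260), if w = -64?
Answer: 32876328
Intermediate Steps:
(O(-19, w) + 4971)*(2379 + 4260) = (-19 + 4971)*(2379 + 4260) = 4952*6639 = 32876328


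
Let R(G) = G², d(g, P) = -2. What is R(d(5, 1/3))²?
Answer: 16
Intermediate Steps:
R(d(5, 1/3))² = ((-2)²)² = 4² = 16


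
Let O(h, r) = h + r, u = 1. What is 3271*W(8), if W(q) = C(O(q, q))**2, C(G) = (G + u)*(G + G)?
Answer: 968006656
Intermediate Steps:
C(G) = 2*G*(1 + G) (C(G) = (G + 1)*(G + G) = (1 + G)*(2*G) = 2*G*(1 + G))
W(q) = 16*q**2*(1 + 2*q)**2 (W(q) = (2*(q + q)*(1 + (q + q)))**2 = (2*(2*q)*(1 + 2*q))**2 = (4*q*(1 + 2*q))**2 = 16*q**2*(1 + 2*q)**2)
3271*W(8) = 3271*(16*8**2*(1 + 2*8)**2) = 3271*(16*64*(1 + 16)**2) = 3271*(16*64*17**2) = 3271*(16*64*289) = 3271*295936 = 968006656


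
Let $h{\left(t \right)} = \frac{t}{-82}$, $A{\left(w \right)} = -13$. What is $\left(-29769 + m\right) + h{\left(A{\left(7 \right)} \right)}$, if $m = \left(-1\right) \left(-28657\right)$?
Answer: $- \frac{91171}{82} \approx -1111.8$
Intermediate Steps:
$h{\left(t \right)} = - \frac{t}{82}$ ($h{\left(t \right)} = t \left(- \frac{1}{82}\right) = - \frac{t}{82}$)
$m = 28657$
$\left(-29769 + m\right) + h{\left(A{\left(7 \right)} \right)} = \left(-29769 + 28657\right) - - \frac{13}{82} = -1112 + \frac{13}{82} = - \frac{91171}{82}$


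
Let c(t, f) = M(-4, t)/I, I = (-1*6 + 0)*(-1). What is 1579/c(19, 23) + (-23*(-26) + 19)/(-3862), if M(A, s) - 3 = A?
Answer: -36589205/3862 ≈ -9474.2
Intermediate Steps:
M(A, s) = 3 + A
I = 6 (I = (-6 + 0)*(-1) = -6*(-1) = 6)
c(t, f) = -⅙ (c(t, f) = (3 - 4)/6 = -1*⅙ = -⅙)
1579/c(19, 23) + (-23*(-26) + 19)/(-3862) = 1579/(-⅙) + (-23*(-26) + 19)/(-3862) = 1579*(-6) + (598 + 19)*(-1/3862) = -9474 + 617*(-1/3862) = -9474 - 617/3862 = -36589205/3862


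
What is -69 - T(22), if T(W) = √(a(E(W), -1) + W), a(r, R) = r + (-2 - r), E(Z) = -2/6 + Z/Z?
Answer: -69 - 2*√5 ≈ -73.472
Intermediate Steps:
E(Z) = ⅔ (E(Z) = -2*⅙ + 1 = -⅓ + 1 = ⅔)
a(r, R) = -2
T(W) = √(-2 + W)
-69 - T(22) = -69 - √(-2 + 22) = -69 - √20 = -69 - 2*√5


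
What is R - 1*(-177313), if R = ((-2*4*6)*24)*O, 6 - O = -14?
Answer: 154273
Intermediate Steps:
O = 20 (O = 6 - 1*(-14) = 6 + 14 = 20)
R = -23040 (R = ((-2*4*6)*24)*20 = (-8*6*24)*20 = -48*24*20 = -1152*20 = -23040)
R - 1*(-177313) = -23040 - 1*(-177313) = -23040 + 177313 = 154273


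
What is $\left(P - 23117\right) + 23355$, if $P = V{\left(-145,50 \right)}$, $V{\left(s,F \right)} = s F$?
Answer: $-7012$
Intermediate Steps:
$V{\left(s,F \right)} = F s$
$P = -7250$ ($P = 50 \left(-145\right) = -7250$)
$\left(P - 23117\right) + 23355 = \left(-7250 - 23117\right) + 23355 = -30367 + 23355 = -7012$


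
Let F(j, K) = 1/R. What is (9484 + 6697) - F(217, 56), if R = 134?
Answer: 2168253/134 ≈ 16181.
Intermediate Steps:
F(j, K) = 1/134
(9484 + 6697) - F(217, 56) = (9484 + 6697) - 1*1/134 = 16181 - 1/134 = 2168253/134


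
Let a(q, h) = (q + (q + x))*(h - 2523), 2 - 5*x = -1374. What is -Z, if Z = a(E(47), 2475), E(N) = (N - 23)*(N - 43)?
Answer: 112128/5 ≈ 22426.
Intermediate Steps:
x = 1376/5 (x = ⅖ - ⅕*(-1374) = ⅖ + 1374/5 = 1376/5 ≈ 275.20)
E(N) = (-43 + N)*(-23 + N) (E(N) = (-23 + N)*(-43 + N) = (-43 + N)*(-23 + N))
a(q, h) = (-2523 + h)*(1376/5 + 2*q) (a(q, h) = (q + (q + 1376/5))*(h - 2523) = (q + (1376/5 + q))*(-2523 + h) = (1376/5 + 2*q)*(-2523 + h) = (-2523 + h)*(1376/5 + 2*q))
Z = -112128/5 (Z = -3471648/5 - 5046*(989 + 47² - 66*47) + (1376/5)*2475 + 2*2475*(989 + 47² - 66*47) = -3471648/5 - 5046*(989 + 2209 - 3102) + 681120 + 2*2475*(989 + 2209 - 3102) = -3471648/5 - 5046*96 + 681120 + 2*2475*96 = -3471648/5 - 484416 + 681120 + 475200 = -112128/5 ≈ -22426.)
-Z = -1*(-112128/5) = 112128/5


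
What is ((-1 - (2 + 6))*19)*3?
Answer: -513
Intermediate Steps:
((-1 - (2 + 6))*19)*3 = ((-1 - 1*8)*19)*3 = ((-1 - 8)*19)*3 = -9*19*3 = -171*3 = -513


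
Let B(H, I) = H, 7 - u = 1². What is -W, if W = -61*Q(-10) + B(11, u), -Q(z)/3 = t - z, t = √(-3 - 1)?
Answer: -1841 - 366*I ≈ -1841.0 - 366.0*I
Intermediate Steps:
u = 6 (u = 7 - 1*1² = 7 - 1*1 = 7 - 1 = 6)
t = 2*I (t = √(-4) = 2*I ≈ 2.0*I)
Q(z) = -6*I + 3*z (Q(z) = -3*(2*I - z) = -3*(-z + 2*I) = -6*I + 3*z)
W = 1841 + 366*I (W = -61*(-6*I + 3*(-10)) + 11 = -61*(-6*I - 30) + 11 = -61*(-30 - 6*I) + 11 = (1830 + 366*I) + 11 = 1841 + 366*I ≈ 1841.0 + 366.0*I)
-W = -(1841 + 366*I) = -1841 - 366*I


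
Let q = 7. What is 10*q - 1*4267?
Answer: -4197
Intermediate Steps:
10*q - 1*4267 = 10*7 - 1*4267 = 70 - 4267 = -4197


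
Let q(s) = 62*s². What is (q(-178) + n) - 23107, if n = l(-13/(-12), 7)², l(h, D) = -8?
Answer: 1941365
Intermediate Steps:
n = 64 (n = (-8)² = 64)
(q(-178) + n) - 23107 = (62*(-178)² + 64) - 23107 = (62*31684 + 64) - 23107 = (1964408 + 64) - 23107 = 1964472 - 23107 = 1941365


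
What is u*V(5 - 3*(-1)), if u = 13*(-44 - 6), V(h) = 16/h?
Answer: -1300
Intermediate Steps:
u = -650 (u = 13*(-50) = -650)
u*V(5 - 3*(-1)) = -10400/(5 - 3*(-1)) = -10400/(5 + 3) = -10400/8 = -650*2 = -1300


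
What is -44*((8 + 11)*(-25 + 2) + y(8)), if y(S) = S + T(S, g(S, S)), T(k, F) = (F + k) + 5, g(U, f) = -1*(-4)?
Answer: 18128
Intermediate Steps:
g(U, f) = 4
T(k, F) = 5 + F + k
y(S) = 9 + 2*S (y(S) = S + (5 + 4 + S) = S + (9 + S) = 9 + 2*S)
-44*((8 + 11)*(-25 + 2) + y(8)) = -44*((8 + 11)*(-25 + 2) + (9 + 2*8)) = -44*(19*(-23) + (9 + 16)) = -44*(-437 + 25) = -44*(-412) = 18128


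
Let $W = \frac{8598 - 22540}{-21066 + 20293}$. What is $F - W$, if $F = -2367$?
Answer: $- \frac{1843633}{773} \approx -2385.0$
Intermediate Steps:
$W = \frac{13942}{773}$ ($W = - \frac{13942}{-773} = \left(-13942\right) \left(- \frac{1}{773}\right) = \frac{13942}{773} \approx 18.036$)
$F - W = -2367 - \frac{13942}{773} = - \frac{1843633}{773}$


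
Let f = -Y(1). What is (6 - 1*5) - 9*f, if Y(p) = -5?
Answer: -44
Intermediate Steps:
f = 5 (f = -1*(-5) = 5)
(6 - 1*5) - 9*f = (6 - 1*5) - 9*5 = (6 - 5) - 45 = 1 - 45 = -44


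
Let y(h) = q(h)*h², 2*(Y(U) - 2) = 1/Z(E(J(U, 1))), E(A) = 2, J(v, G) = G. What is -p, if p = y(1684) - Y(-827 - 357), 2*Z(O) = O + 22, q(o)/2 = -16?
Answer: 2177937457/24 ≈ 9.0747e+7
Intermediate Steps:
q(o) = -32 (q(o) = 2*(-16) = -32)
Z(O) = 11 + O/2 (Z(O) = (O + 22)/2 = (22 + O)/2 = 11 + O/2)
Y(U) = 49/24 (Y(U) = 2 + 1/(2*(11 + (½)*2)) = 2 + 1/(2*(11 + 1)) = 2 + (½)/12 = 2 + (½)*(1/12) = 2 + 1/24 = 49/24)
y(h) = -32*h²
p = -2177937457/24 (p = -32*1684² - 1*49/24 = -32*2835856 - 49/24 = -90747392 - 49/24 = -2177937457/24 ≈ -9.0747e+7)
-p = -1*(-2177937457/24) = 2177937457/24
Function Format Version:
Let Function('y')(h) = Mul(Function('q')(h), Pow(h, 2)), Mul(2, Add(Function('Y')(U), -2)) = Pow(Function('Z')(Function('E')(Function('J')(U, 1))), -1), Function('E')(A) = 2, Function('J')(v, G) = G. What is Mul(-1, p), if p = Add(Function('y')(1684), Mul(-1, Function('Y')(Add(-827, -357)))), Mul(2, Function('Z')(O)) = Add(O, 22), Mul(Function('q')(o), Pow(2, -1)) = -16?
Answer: Rational(2177937457, 24) ≈ 9.0747e+7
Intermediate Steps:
Function('q')(o) = -32 (Function('q')(o) = Mul(2, -16) = -32)
Function('Z')(O) = Add(11, Mul(Rational(1, 2), O)) (Function('Z')(O) = Mul(Rational(1, 2), Add(O, 22)) = Mul(Rational(1, 2), Add(22, O)) = Add(11, Mul(Rational(1, 2), O)))
Function('Y')(U) = Rational(49, 24) (Function('Y')(U) = Add(2, Mul(Rational(1, 2), Pow(Add(11, Mul(Rational(1, 2), 2)), -1))) = Add(2, Mul(Rational(1, 2), Pow(Add(11, 1), -1))) = Add(2, Mul(Rational(1, 2), Pow(12, -1))) = Add(2, Mul(Rational(1, 2), Rational(1, 12))) = Add(2, Rational(1, 24)) = Rational(49, 24))
Function('y')(h) = Mul(-32, Pow(h, 2))
p = Rational(-2177937457, 24) (p = Add(Mul(-32, Pow(1684, 2)), Mul(-1, Rational(49, 24))) = Add(Mul(-32, 2835856), Rational(-49, 24)) = Add(-90747392, Rational(-49, 24)) = Rational(-2177937457, 24) ≈ -9.0747e+7)
Mul(-1, p) = Mul(-1, Rational(-2177937457, 24)) = Rational(2177937457, 24)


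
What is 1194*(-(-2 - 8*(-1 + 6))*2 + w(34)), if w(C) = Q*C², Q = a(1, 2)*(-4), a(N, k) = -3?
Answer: 16663464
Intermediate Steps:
Q = 12 (Q = -3*(-4) = 12)
w(C) = 12*C²
1194*(-(-2 - 8*(-1 + 6))*2 + w(34)) = 1194*(-(-2 - 8*(-1 + 6))*2 + 12*34²) = 1194*(-(-2 - 8*5)*2 + 12*1156) = 1194*(-(-2 - 40)*2 + 13872) = 1194*(-1*(-42)*2 + 13872) = 1194*(42*2 + 13872) = 1194*(84 + 13872) = 1194*13956 = 16663464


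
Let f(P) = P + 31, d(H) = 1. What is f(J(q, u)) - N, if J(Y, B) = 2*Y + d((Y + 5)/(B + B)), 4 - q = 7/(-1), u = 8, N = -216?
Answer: 270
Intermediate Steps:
q = 11 (q = 4 - 7/(-1) = 4 - 7*(-1) = 4 - 1*(-7) = 4 + 7 = 11)
J(Y, B) = 1 + 2*Y (J(Y, B) = 2*Y + 1 = 1 + 2*Y)
f(P) = 31 + P
f(J(q, u)) - N = (31 + (1 + 2*11)) - 1*(-216) = (31 + (1 + 22)) + 216 = (31 + 23) + 216 = 54 + 216 = 270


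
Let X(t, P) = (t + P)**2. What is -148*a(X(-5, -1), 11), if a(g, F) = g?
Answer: -5328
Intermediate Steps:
X(t, P) = (P + t)**2
-148*a(X(-5, -1), 11) = -148*(-1 - 5)**2 = -148*(-6)**2 = -148*36 = -5328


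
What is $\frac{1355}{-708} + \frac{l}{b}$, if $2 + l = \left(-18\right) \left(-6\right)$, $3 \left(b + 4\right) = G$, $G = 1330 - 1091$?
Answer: $- \frac{82441}{160716} \approx -0.51296$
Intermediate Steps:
$G = 239$ ($G = 1330 - 1091 = 239$)
$b = \frac{227}{3}$ ($b = -4 + \frac{1}{3} \cdot 239 = -4 + \frac{239}{3} = \frac{227}{3} \approx 75.667$)
$l = 106$ ($l = -2 - -108 = -2 + 108 = 106$)
$\frac{1355}{-708} + \frac{l}{b} = \frac{1355}{-708} + \frac{106}{\frac{227}{3}} = 1355 \left(- \frac{1}{708}\right) + 106 \cdot \frac{3}{227} = - \frac{1355}{708} + \frac{318}{227} = - \frac{82441}{160716}$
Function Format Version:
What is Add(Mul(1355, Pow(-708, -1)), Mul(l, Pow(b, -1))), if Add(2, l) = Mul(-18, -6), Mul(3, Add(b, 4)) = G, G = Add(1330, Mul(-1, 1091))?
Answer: Rational(-82441, 160716) ≈ -0.51296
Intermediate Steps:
G = 239 (G = Add(1330, -1091) = 239)
b = Rational(227, 3) (b = Add(-4, Mul(Rational(1, 3), 239)) = Add(-4, Rational(239, 3)) = Rational(227, 3) ≈ 75.667)
l = 106 (l = Add(-2, Mul(-18, -6)) = Add(-2, 108) = 106)
Add(Mul(1355, Pow(-708, -1)), Mul(l, Pow(b, -1))) = Add(Mul(1355, Pow(-708, -1)), Mul(106, Pow(Rational(227, 3), -1))) = Add(Mul(1355, Rational(-1, 708)), Mul(106, Rational(3, 227))) = Add(Rational(-1355, 708), Rational(318, 227)) = Rational(-82441, 160716)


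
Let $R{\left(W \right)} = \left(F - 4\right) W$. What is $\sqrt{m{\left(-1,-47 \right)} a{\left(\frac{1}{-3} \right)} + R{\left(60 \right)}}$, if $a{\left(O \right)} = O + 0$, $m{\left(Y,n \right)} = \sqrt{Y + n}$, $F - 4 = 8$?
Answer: $\frac{2 \sqrt{1080 - 3 i \sqrt{3}}}{3} \approx 21.909 - 0.052704 i$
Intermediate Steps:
$F = 12$ ($F = 4 + 8 = 12$)
$a{\left(O \right)} = O$
$R{\left(W \right)} = 8 W$ ($R{\left(W \right)} = \left(12 - 4\right) W = 8 W$)
$\sqrt{m{\left(-1,-47 \right)} a{\left(\frac{1}{-3} \right)} + R{\left(60 \right)}} = \sqrt{\frac{\sqrt{-1 - 47}}{-3} + 8 \cdot 60} = \sqrt{\sqrt{-48} \left(- \frac{1}{3}\right) + 480} = \sqrt{4 i \sqrt{3} \left(- \frac{1}{3}\right) + 480} = \sqrt{- \frac{4 i \sqrt{3}}{3} + 480} = \sqrt{480 - \frac{4 i \sqrt{3}}{3}}$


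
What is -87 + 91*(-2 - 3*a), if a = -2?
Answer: 277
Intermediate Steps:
-87 + 91*(-2 - 3*a) = -87 + 91*(-2 - 3*(-2)) = -87 + 91*(-2 + 6) = -87 + 91*4 = -87 + 364 = 277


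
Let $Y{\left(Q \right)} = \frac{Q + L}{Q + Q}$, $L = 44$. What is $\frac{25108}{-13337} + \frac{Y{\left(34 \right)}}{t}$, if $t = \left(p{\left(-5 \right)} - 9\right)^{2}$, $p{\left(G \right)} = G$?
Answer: $- \frac{166799569}{88877768} \approx -1.8767$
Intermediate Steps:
$Y{\left(Q \right)} = \frac{44 + Q}{2 Q}$ ($Y{\left(Q \right)} = \frac{Q + 44}{Q + Q} = \frac{44 + Q}{2 Q}$)
$t = 196$ ($t = \left(-5 - 9\right)^{2} = \left(-14\right)^{2} = 196$)
$\frac{25108}{-13337} + \frac{Y{\left(34 \right)}}{t} = \frac{25108}{-13337} + \frac{\frac{1}{2} \cdot \frac{1}{34} \left(44 + 34\right)}{196} = 25108 \left(- \frac{1}{13337}\right) + \frac{1}{2} \cdot \frac{1}{34} \cdot 78 \cdot \frac{1}{196} = - \frac{25108}{13337} + \frac{39}{34} \cdot \frac{1}{196} = - \frac{25108}{13337} + \frac{39}{6664} = - \frac{166799569}{88877768}$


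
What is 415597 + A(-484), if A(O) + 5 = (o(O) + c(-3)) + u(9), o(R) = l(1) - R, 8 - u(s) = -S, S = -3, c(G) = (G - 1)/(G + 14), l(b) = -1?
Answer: 4576876/11 ≈ 4.1608e+5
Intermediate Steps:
c(G) = (-1 + G)/(14 + G)
u(s) = 5 (u(s) = 8 - (-1)*(-3) = 8 - 1*3 = 8 - 3 = 5)
o(R) = -1 - R
A(O) = -15/11 - O (A(O) = -5 + (((-1 - O) + (-1 - 3)/(14 - 3)) + 5) = -5 + (((-1 - O) - 4/11) + 5) = -5 + ((-15/11 - O) + 5) = -5 + (40/11 - O) = -15/11 - O)
415597 + A(-484) = 415597 + (-15/11 - 1*(-484)) = 415597 + (-15/11 + 484) = 415597 + 5309/11 = 4576876/11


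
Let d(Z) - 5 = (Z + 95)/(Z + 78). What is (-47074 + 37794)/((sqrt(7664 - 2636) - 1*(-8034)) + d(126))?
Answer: -10744124160/9307859329 + 2672640*sqrt(1257)/9307859329 ≈ -1.1441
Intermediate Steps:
d(Z) = 5 + (95 + Z)/(78 + Z) (d(Z) = 5 + (Z + 95)/(Z + 78) = 5 + (95 + Z)/(78 + Z))
(-47074 + 37794)/((sqrt(7664 - 2636) - 1*(-8034)) + d(126)) = (-47074 + 37794)/((sqrt(7664 - 2636) - 1*(-8034)) + (485 + 6*126)/(78 + 126)) = -9280/((sqrt(5028) + 8034) + (485 + 756)/204) = -9280/((2*sqrt(1257) + 8034) + (1/204)*1241) = -9280/((8034 + 2*sqrt(1257)) + 73/12) = -9280/(96481/12 + 2*sqrt(1257))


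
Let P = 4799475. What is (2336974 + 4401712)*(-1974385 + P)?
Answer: 19037394431740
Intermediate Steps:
(2336974 + 4401712)*(-1974385 + P) = (2336974 + 4401712)*(-1974385 + 4799475) = 6738686*2825090 = 19037394431740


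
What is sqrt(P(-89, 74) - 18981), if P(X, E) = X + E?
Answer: 2*I*sqrt(4749) ≈ 137.83*I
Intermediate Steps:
P(X, E) = E + X
sqrt(P(-89, 74) - 18981) = sqrt((74 - 89) - 18981) = sqrt(-15 - 18981) = sqrt(-18996) = 2*I*sqrt(4749)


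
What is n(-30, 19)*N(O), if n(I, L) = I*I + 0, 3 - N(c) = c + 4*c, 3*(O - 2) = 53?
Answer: -85800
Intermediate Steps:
O = 59/3 (O = 2 + (⅓)*53 = 2 + 53/3 = 59/3 ≈ 19.667)
N(c) = 3 - 5*c (N(c) = 3 - (c + 4*c) = 3 - 5*c)
n(I, L) = I² (n(I, L) = I² + 0 = I²)
n(-30, 19)*N(O) = (-30)²*(3 - 5*59/3) = 900*(3 - 295/3) = 900*(-286/3) = -85800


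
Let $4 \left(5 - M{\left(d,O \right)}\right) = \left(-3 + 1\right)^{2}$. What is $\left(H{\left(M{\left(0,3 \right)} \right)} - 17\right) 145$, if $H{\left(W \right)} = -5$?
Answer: $-3190$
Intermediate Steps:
$M{\left(d,O \right)} = 4$ ($M{\left(d,O \right)} = 5 - \frac{\left(-3 + 1\right)^{2}}{4} = 5 - \frac{\left(-2\right)^{2}}{4} = 5 - 1 = 4$)
$\left(H{\left(M{\left(0,3 \right)} \right)} - 17\right) 145 = \left(-5 - 17\right) 145 = \left(-22\right) 145 = -3190$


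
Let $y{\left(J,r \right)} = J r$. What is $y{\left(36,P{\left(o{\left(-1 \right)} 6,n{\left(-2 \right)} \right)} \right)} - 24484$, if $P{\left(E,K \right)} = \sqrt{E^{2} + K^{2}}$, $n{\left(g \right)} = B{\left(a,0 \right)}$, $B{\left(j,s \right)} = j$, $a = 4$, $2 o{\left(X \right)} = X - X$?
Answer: $-24340$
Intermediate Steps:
$o{\left(X \right)} = 0$ ($o{\left(X \right)} = \frac{X - X}{2} = \frac{1}{2} \cdot 0 = 0$)
$n{\left(g \right)} = 4$
$y{\left(36,P{\left(o{\left(-1 \right)} 6,n{\left(-2 \right)} \right)} \right)} - 24484 = 36 \sqrt{\left(0 \cdot 6\right)^{2} + 4^{2}} - 24484 = 36 \sqrt{0^{2} + 16} - 24484 = 36 \sqrt{0 + 16} - 24484 = 36 \sqrt{16} - 24484 = 36 \cdot 4 - 24484 = 144 - 24484 = -24340$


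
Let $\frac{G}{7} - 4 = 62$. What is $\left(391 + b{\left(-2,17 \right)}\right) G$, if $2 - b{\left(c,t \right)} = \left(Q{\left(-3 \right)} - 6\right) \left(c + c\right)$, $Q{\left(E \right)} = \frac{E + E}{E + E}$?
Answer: $172326$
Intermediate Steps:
$Q{\left(E \right)} = 1$ ($Q{\left(E \right)} = \frac{2 E}{2 E} = 2 E \frac{1}{2 E} = 1$)
$G = 462$ ($G = 28 + 7 \cdot 62 = 28 + 434 = 462$)
$b{\left(c,t \right)} = 2 + 10 c$ ($b{\left(c,t \right)} = 2 - \left(1 - 6\right) \left(c + c\right) = 2 - - 5 \cdot 2 c = 2 - - 10 c = 2 + 10 c$)
$\left(391 + b{\left(-2,17 \right)}\right) G = \left(391 + \left(2 + 10 \left(-2\right)\right)\right) 462 = \left(391 + \left(2 - 20\right)\right) 462 = \left(391 - 18\right) 462 = 373 \cdot 462 = 172326$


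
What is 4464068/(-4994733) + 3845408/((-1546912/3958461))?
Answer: -2375916286134890485/241450387953 ≈ -9.8402e+6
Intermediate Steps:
4464068/(-4994733) + 3845408/((-1546912/3958461)) = 4464068*(-1/4994733) + 3845408/((-1546912*1/3958461)) = -4464068/4994733 + 3845408/(-1546912/3958461) = -4464068/4994733 + 3845408*(-3958461/1546912) = -4464068/4994733 - 475684299909/48341 = -2375916286134890485/241450387953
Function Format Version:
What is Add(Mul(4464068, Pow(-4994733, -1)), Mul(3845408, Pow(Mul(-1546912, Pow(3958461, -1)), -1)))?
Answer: Rational(-2375916286134890485, 241450387953) ≈ -9.8402e+6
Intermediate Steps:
Add(Mul(4464068, Pow(-4994733, -1)), Mul(3845408, Pow(Mul(-1546912, Pow(3958461, -1)), -1))) = Add(Mul(4464068, Rational(-1, 4994733)), Mul(3845408, Pow(Mul(-1546912, Rational(1, 3958461)), -1))) = Add(Rational(-4464068, 4994733), Mul(3845408, Pow(Rational(-1546912, 3958461), -1))) = Add(Rational(-4464068, 4994733), Mul(3845408, Rational(-3958461, 1546912))) = Add(Rational(-4464068, 4994733), Rational(-475684299909, 48341)) = Rational(-2375916286134890485, 241450387953)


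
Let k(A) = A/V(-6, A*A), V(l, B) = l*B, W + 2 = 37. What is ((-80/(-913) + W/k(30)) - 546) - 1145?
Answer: -7295703/913 ≈ -7990.9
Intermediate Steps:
W = 35 (W = -2 + 37 = 35)
V(l, B) = B*l
k(A) = -1/(6*A) (k(A) = A/(((A*A)*(-6))) = A/((A**2*(-6))) = A/((-6*A**2)) = A*(-1/(6*A**2)) = -1/(6*A))
((-80/(-913) + W/k(30)) - 546) - 1145 = ((-80/(-913) + 35/((-1/6/30))) - 546) - 1145 = ((-80*(-1/913) + 35/((-1/6*1/30))) - 546) - 1145 = ((80/913 + 35/(-1/180)) - 546) - 1145 = ((80/913 + 35*(-180)) - 546) - 1145 = ((80/913 - 6300) - 546) - 1145 = (-5751820/913 - 546) - 1145 = -6250318/913 - 1145 = -7295703/913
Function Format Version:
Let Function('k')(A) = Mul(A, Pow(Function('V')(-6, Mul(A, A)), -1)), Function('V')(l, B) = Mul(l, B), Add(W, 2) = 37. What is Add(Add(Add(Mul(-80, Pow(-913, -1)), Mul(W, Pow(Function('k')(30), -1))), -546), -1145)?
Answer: Rational(-7295703, 913) ≈ -7990.9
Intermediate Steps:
W = 35 (W = Add(-2, 37) = 35)
Function('V')(l, B) = Mul(B, l)
Function('k')(A) = Mul(Rational(-1, 6), Pow(A, -1)) (Function('k')(A) = Mul(A, Pow(Mul(Mul(A, A), -6), -1)) = Mul(A, Pow(Mul(Pow(A, 2), -6), -1)) = Mul(A, Pow(Mul(-6, Pow(A, 2)), -1)) = Mul(A, Mul(Rational(-1, 6), Pow(A, -2))) = Mul(Rational(-1, 6), Pow(A, -1)))
Add(Add(Add(Mul(-80, Pow(-913, -1)), Mul(W, Pow(Function('k')(30), -1))), -546), -1145) = Add(Add(Add(Mul(-80, Pow(-913, -1)), Mul(35, Pow(Mul(Rational(-1, 6), Pow(30, -1)), -1))), -546), -1145) = Add(Add(Add(Mul(-80, Rational(-1, 913)), Mul(35, Pow(Mul(Rational(-1, 6), Rational(1, 30)), -1))), -546), -1145) = Add(Add(Add(Rational(80, 913), Mul(35, Pow(Rational(-1, 180), -1))), -546), -1145) = Add(Add(Add(Rational(80, 913), Mul(35, -180)), -546), -1145) = Add(Add(Add(Rational(80, 913), -6300), -546), -1145) = Add(Add(Rational(-5751820, 913), -546), -1145) = Add(Rational(-6250318, 913), -1145) = Rational(-7295703, 913)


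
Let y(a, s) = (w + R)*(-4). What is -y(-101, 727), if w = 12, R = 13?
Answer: 100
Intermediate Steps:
y(a, s) = -100 (y(a, s) = (12 + 13)*(-4) = 25*(-4) = -100)
-y(-101, 727) = -1*(-100) = 100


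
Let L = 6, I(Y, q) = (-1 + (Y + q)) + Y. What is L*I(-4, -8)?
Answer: -102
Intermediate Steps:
I(Y, q) = -1 + q + 2*Y (I(Y, q) = (-1 + Y + q) + Y = -1 + q + 2*Y)
L*I(-4, -8) = 6*(-1 - 8 + 2*(-4)) = 6*(-1 - 8 - 8) = 6*(-17) = -102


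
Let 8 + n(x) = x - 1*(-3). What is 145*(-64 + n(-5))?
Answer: -10730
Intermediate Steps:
n(x) = -5 + x (n(x) = -8 + (x - 1*(-3)) = -8 + (x + 3) = -8 + (3 + x) = -5 + x)
145*(-64 + n(-5)) = 145*(-64 + (-5 - 5)) = 145*(-64 - 10) = 145*(-74) = -10730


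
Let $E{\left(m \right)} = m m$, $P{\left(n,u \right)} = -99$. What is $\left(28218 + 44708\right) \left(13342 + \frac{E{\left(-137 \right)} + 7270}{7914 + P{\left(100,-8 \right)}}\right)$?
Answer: $\frac{7605727398094}{7815} \approx 9.7322 \cdot 10^{8}$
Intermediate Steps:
$E{\left(m \right)} = m^{2}$
$\left(28218 + 44708\right) \left(13342 + \frac{E{\left(-137 \right)} + 7270}{7914 + P{\left(100,-8 \right)}}\right) = \left(28218 + 44708\right) \left(13342 + \frac{\left(-137\right)^{2} + 7270}{7914 - 99}\right) = 72926 \left(13342 + \frac{18769 + 7270}{7815}\right) = 72926 \left(13342 + 26039 \cdot \frac{1}{7815}\right) = 72926 \left(13342 + \frac{26039}{7815}\right) = 72926 \cdot \frac{104293769}{7815} = \frac{7605727398094}{7815}$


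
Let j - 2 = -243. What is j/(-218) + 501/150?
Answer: 12114/2725 ≈ 4.4455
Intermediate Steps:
j = -241 (j = 2 - 243 = -241)
j/(-218) + 501/150 = -241/(-218) + 501/150 = -241*(-1/218) + 501*(1/150) = 241/218 + 167/50 = 12114/2725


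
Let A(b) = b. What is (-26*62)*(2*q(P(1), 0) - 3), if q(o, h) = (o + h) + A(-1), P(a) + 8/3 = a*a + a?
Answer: 30628/3 ≈ 10209.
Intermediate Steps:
P(a) = -8/3 + a + a**2 (P(a) = -8/3 + (a*a + a) = -8/3 + (a**2 + a) = -8/3 + (a + a**2) = -8/3 + a + a**2)
q(o, h) = -1 + h + o (q(o, h) = (o + h) - 1 = (h + o) - 1 = -1 + h + o)
(-26*62)*(2*q(P(1), 0) - 3) = (-26*62)*(2*(-1 + 0 + (-8/3 + 1 + 1**2)) - 3) = -1612*(2*(-1 + 0 + (-8/3 + 1 + 1)) - 3) = -1612*(2*(-1 + 0 - 2/3) - 3) = -1612*(2*(-5/3) - 3) = -1612*(-10/3 - 3) = -1612*(-19/3) = 30628/3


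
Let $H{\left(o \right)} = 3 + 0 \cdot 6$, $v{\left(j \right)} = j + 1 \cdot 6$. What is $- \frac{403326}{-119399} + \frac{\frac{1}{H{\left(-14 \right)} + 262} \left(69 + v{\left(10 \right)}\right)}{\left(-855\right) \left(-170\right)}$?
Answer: $\frac{26109613757}{7729379550} \approx 3.378$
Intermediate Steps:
$v{\left(j \right)} = 6 + j$ ($v{\left(j \right)} = j + 6 = 6 + j$)
$H{\left(o \right)} = 3$ ($H{\left(o \right)} = 3 + 0 = 3$)
$- \frac{403326}{-119399} + \frac{\frac{1}{H{\left(-14 \right)} + 262} \left(69 + v{\left(10 \right)}\right)}{\left(-855\right) \left(-170\right)} = - \frac{403326}{-119399} + \frac{\frac{1}{3 + 262} \left(69 + \left(6 + 10\right)\right)}{\left(-855\right) \left(-170\right)} = \left(-403326\right) \left(- \frac{1}{119399}\right) + \frac{\frac{1}{265} \left(69 + 16\right)}{145350} = \frac{57618}{17057} + \frac{1}{265} \cdot 85 \cdot \frac{1}{145350} = \frac{57618}{17057} + \frac{17}{53} \cdot \frac{1}{145350} = \frac{57618}{17057} + \frac{1}{453150} = \frac{26109613757}{7729379550}$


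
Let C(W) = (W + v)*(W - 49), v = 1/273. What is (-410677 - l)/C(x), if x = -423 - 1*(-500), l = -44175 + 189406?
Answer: -5420103/21022 ≈ -257.83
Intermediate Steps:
l = 145231
x = 77 (x = -423 + 500 = 77)
v = 1/273 ≈ 0.0036630
C(W) = (-49 + W)*(1/273 + W) (C(W) = (W + 1/273)*(W - 49) = (1/273 + W)*(-49 + W) = (-49 + W)*(1/273 + W))
(-410677 - l)/C(x) = (-410677 - 1*145231)/(-7/39 + 77**2 - 13376/273*77) = (-410677 - 145231)/(-7/39 + 5929 - 147136/39) = -555908/84088/39 = -555908*39/84088 = -5420103/21022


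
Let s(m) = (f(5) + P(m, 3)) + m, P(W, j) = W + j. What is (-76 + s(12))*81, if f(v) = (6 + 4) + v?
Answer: -2754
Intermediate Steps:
f(v) = 10 + v
s(m) = 18 + 2*m (s(m) = ((10 + 5) + (m + 3)) + m = (15 + (3 + m)) + m = (18 + m) + m = 18 + 2*m)
(-76 + s(12))*81 = (-76 + (18 + 2*12))*81 = (-76 + (18 + 24))*81 = (-76 + 42)*81 = -34*81 = -2754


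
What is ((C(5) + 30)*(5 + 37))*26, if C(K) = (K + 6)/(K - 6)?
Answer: 20748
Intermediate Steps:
C(K) = (6 + K)/(-6 + K)
((C(5) + 30)*(5 + 37))*26 = (((6 + 5)/(-6 + 5) + 30)*(5 + 37))*26 = ((11/(-1) + 30)*42)*26 = ((-1*11 + 30)*42)*26 = ((-11 + 30)*42)*26 = (19*42)*26 = 798*26 = 20748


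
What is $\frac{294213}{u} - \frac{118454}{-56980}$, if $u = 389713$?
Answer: $\frac{4494808603}{1586131910} \approx 2.8338$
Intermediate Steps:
$\frac{294213}{u} - \frac{118454}{-56980} = \frac{294213}{389713} - \frac{118454}{-56980} = 294213 \cdot \frac{1}{389713} - - \frac{8461}{4070} = \frac{294213}{389713} + \frac{8461}{4070} = \frac{4494808603}{1586131910}$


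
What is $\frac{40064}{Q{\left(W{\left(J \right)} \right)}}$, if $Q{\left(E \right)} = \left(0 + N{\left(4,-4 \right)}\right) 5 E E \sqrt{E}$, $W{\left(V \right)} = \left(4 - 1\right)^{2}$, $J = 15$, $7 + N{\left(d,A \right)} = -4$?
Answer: $- \frac{40064}{13365} \approx -2.9977$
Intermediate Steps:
$N{\left(d,A \right)} = -11$ ($N{\left(d,A \right)} = -7 - 4 = -11$)
$W{\left(V \right)} = 9$ ($W{\left(V \right)} = 3^{2} = 9$)
$Q{\left(E \right)} = - 55 E^{\frac{5}{2}}$ ($Q{\left(E \right)} = \left(0 - 11\right) 5 E E \sqrt{E} = - 11 \cdot 5 E E^{\frac{3}{2}} = - 11 \cdot 5 E^{\frac{5}{2}} = - 55 E^{\frac{5}{2}}$)
$\frac{40064}{Q{\left(W{\left(J \right)} \right)}} = \frac{40064}{\left(-55\right) 9^{\frac{5}{2}}} = \frac{40064}{\left(-55\right) 243} = \frac{40064}{-13365} = 40064 \left(- \frac{1}{13365}\right) = - \frac{40064}{13365}$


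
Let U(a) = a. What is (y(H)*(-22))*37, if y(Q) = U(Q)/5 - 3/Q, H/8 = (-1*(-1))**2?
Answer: -19943/20 ≈ -997.15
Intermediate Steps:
H = 8 (H = 8*(-1*(-1))**2 = 8*1**2 = 8*1 = 8)
y(Q) = -3/Q + Q/5 (y(Q) = Q/5 - 3/Q = -3/Q + Q/5)
(y(H)*(-22))*37 = ((-3/8 + (1/5)*8)*(-22))*37 = ((-3*1/8 + 8/5)*(-22))*37 = ((-3/8 + 8/5)*(-22))*37 = ((49/40)*(-22))*37 = -539/20*37 = -19943/20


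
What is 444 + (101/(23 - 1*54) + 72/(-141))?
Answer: 641417/1457 ≈ 440.23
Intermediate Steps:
444 + (101/(23 - 1*54) + 72/(-141)) = 444 + (101/(23 - 54) + 72*(-1/141)) = 444 + (101/(-31) - 24/47) = 444 + (101*(-1/31) - 24/47) = 444 + (-101/31 - 24/47) = 444 - 5491/1457 = 641417/1457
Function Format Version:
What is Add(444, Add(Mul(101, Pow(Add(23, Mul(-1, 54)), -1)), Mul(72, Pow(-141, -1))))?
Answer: Rational(641417, 1457) ≈ 440.23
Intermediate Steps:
Add(444, Add(Mul(101, Pow(Add(23, Mul(-1, 54)), -1)), Mul(72, Pow(-141, -1)))) = Add(444, Add(Mul(101, Pow(Add(23, -54), -1)), Mul(72, Rational(-1, 141)))) = Add(444, Add(Mul(101, Pow(-31, -1)), Rational(-24, 47))) = Add(444, Add(Mul(101, Rational(-1, 31)), Rational(-24, 47))) = Add(444, Add(Rational(-101, 31), Rational(-24, 47))) = Add(444, Rational(-5491, 1457)) = Rational(641417, 1457)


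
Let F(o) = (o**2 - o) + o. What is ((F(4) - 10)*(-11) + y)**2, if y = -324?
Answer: 152100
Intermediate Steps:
F(o) = o**2
((F(4) - 10)*(-11) + y)**2 = ((4**2 - 10)*(-11) - 324)**2 = ((16 - 10)*(-11) - 324)**2 = (6*(-11) - 324)**2 = (-66 - 324)**2 = (-390)**2 = 152100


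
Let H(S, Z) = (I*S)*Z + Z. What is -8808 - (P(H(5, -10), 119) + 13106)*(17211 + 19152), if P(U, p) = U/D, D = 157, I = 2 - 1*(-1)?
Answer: -74817600822/157 ≈ -4.7655e+8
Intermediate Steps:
I = 3 (I = 2 + 1 = 3)
H(S, Z) = Z + 3*S*Z (H(S, Z) = (3*S)*Z + Z = 3*S*Z + Z = Z + 3*S*Z)
P(U, p) = U/157
-8808 - (P(H(5, -10), 119) + 13106)*(17211 + 19152) = -8808 - ((-10*(1 + 3*5))/157 + 13106)*(17211 + 19152) = -8808 - ((-10*(1 + 15))/157 + 13106)*36363 = -8808 - ((-10*16)/157 + 13106)*36363 = -8808 - ((1/157)*(-160) + 13106)*36363 = -8808 - (-160/157 + 13106)*36363 = -8808 - 2057482*36363/157 = -8808 - 1*74816217966/157 = -8808 - 74816217966/157 = -74817600822/157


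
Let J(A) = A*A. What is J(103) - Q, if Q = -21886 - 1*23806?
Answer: 56301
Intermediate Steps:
J(A) = A²
Q = -45692 (Q = -21886 - 23806 = -45692)
J(103) - Q = 103² - 1*(-45692) = 10609 + 45692 = 56301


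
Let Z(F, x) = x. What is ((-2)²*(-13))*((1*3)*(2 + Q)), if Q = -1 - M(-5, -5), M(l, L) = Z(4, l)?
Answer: -936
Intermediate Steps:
M(l, L) = l
Q = 4 (Q = -1 - 1*(-5) = -1 + 5 = 4)
((-2)²*(-13))*((1*3)*(2 + Q)) = ((-2)²*(-13))*((1*3)*(2 + 4)) = (4*(-13))*(3*6) = -52*18 = -936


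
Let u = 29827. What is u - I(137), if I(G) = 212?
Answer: 29615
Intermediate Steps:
u - I(137) = 29827 - 1*212 = 29827 - 212 = 29615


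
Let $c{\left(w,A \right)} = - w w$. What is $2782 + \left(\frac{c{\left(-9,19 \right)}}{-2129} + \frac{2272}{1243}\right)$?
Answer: $\frac{7367075125}{2646347} \approx 2783.9$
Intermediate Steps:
$c{\left(w,A \right)} = - w^{2}$
$2782 + \left(\frac{c{\left(-9,19 \right)}}{-2129} + \frac{2272}{1243}\right) = 2782 + \left(\frac{\left(-1\right) \left(-9\right)^{2}}{-2129} + \frac{2272}{1243}\right) = 2782 + \left(\left(-1\right) 81 \left(- \frac{1}{2129}\right) + 2272 \cdot \frac{1}{1243}\right) = 2782 + \left(\left(-81\right) \left(- \frac{1}{2129}\right) + \frac{2272}{1243}\right) = 2782 + \left(\frac{81}{2129} + \frac{2272}{1243}\right) = 2782 + \frac{4937771}{2646347} = \frac{7367075125}{2646347}$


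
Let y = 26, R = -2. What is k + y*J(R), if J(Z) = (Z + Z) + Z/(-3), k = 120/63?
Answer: -1780/21 ≈ -84.762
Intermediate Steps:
k = 40/21 (k = 120*(1/63) = 40/21 ≈ 1.9048)
J(Z) = 5*Z/3 (J(Z) = 2*Z + Z*(-⅓) = 2*Z - Z/3 = 5*Z/3)
k + y*J(R) = 40/21 + 26*((5/3)*(-2)) = 40/21 + 26*(-10/3) = 40/21 - 260/3 = -1780/21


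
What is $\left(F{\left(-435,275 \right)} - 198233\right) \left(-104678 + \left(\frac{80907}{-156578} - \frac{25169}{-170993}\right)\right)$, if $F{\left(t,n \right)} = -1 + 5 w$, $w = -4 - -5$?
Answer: $\frac{555562870116935107849}{26773741954} \approx 2.075 \cdot 10^{10}$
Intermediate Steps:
$w = 1$ ($w = -4 + 5 = 1$)
$F{\left(t,n \right)} = 4$ ($F{\left(t,n \right)} = -1 + 5 \cdot 1 = -1 + 5 = 4$)
$\left(F{\left(-435,275 \right)} - 198233\right) \left(-104678 + \left(\frac{80907}{-156578} - \frac{25169}{-170993}\right)\right) = \left(4 - 198233\right) \left(-104678 + \left(\frac{80907}{-156578} - \frac{25169}{-170993}\right)\right) = - 198229 \left(-104678 + \left(80907 \left(- \frac{1}{156578}\right) - - \frac{25169}{170993}\right)\right) = - 198229 \left(-104678 + \left(- \frac{80907}{156578} + \frac{25169}{170993}\right)\right) = - 198229 \left(-104678 - \frac{9893618969}{26773741954}\right) = \left(-198229\right) \left(- \frac{2802631653879781}{26773741954}\right) = \frac{555562870116935107849}{26773741954}$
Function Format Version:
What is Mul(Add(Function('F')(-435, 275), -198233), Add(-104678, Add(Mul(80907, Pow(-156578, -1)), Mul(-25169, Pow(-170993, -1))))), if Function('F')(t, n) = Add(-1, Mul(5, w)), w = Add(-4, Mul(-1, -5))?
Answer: Rational(555562870116935107849, 26773741954) ≈ 2.0750e+10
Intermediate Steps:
w = 1 (w = Add(-4, 5) = 1)
Function('F')(t, n) = 4 (Function('F')(t, n) = Add(-1, Mul(5, 1)) = Add(-1, 5) = 4)
Mul(Add(Function('F')(-435, 275), -198233), Add(-104678, Add(Mul(80907, Pow(-156578, -1)), Mul(-25169, Pow(-170993, -1))))) = Mul(Add(4, -198233), Add(-104678, Add(Mul(80907, Pow(-156578, -1)), Mul(-25169, Pow(-170993, -1))))) = Mul(-198229, Add(-104678, Add(Mul(80907, Rational(-1, 156578)), Mul(-25169, Rational(-1, 170993))))) = Mul(-198229, Add(-104678, Add(Rational(-80907, 156578), Rational(25169, 170993)))) = Mul(-198229, Add(-104678, Rational(-9893618969, 26773741954))) = Mul(-198229, Rational(-2802631653879781, 26773741954)) = Rational(555562870116935107849, 26773741954)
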